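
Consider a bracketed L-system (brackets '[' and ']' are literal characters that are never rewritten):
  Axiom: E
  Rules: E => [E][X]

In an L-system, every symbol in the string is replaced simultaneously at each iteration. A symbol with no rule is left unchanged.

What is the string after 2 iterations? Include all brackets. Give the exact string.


Step 0: E
Step 1: [E][X]
Step 2: [[E][X]][X]

Answer: [[E][X]][X]


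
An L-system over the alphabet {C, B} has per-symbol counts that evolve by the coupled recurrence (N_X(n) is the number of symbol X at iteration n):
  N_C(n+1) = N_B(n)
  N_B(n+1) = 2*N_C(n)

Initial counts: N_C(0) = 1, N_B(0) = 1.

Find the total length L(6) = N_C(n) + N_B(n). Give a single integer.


Step 0: N_C=1, N_B=1, L=2
Step 1: N_C=1, N_B=2, L=3
Step 2: N_C=2, N_B=2, L=4
Step 3: N_C=2, N_B=4, L=6
Step 4: N_C=4, N_B=4, L=8
Step 5: N_C=4, N_B=8, L=12
Step 6: N_C=8, N_B=8, L=16

Answer: 16


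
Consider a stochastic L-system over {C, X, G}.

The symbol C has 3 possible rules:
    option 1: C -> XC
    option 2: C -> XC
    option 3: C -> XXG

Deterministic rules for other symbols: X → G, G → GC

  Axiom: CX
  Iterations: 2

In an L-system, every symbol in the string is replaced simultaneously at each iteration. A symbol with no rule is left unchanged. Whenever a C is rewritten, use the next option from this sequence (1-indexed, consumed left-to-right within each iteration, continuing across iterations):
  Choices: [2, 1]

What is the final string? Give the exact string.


Answer: GXCGC

Derivation:
Step 0: CX
Step 1: XCG  (used choices [2])
Step 2: GXCGC  (used choices [1])


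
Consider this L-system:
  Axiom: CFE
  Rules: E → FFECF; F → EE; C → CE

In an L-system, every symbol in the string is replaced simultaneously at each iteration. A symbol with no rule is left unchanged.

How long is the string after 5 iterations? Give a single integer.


Step 0: length = 3
Step 1: length = 9
Step 2: length = 30
Step 3: length = 96
Step 4: length = 318
Step 5: length = 1032

Answer: 1032


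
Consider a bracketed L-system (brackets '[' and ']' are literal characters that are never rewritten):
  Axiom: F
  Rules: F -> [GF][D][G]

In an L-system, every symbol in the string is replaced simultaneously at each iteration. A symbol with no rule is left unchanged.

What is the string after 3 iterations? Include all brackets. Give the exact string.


Answer: [G[G[GF][D][G]][D][G]][D][G]

Derivation:
Step 0: F
Step 1: [GF][D][G]
Step 2: [G[GF][D][G]][D][G]
Step 3: [G[G[GF][D][G]][D][G]][D][G]


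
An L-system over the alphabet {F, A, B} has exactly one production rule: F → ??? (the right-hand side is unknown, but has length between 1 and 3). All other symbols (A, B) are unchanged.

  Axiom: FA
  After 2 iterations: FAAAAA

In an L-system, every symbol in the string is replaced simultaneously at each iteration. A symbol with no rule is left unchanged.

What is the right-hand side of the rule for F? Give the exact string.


Answer: FAA

Derivation:
Trying F → FAA:
  Step 0: FA
  Step 1: FAAA
  Step 2: FAAAAA
Matches the given result.


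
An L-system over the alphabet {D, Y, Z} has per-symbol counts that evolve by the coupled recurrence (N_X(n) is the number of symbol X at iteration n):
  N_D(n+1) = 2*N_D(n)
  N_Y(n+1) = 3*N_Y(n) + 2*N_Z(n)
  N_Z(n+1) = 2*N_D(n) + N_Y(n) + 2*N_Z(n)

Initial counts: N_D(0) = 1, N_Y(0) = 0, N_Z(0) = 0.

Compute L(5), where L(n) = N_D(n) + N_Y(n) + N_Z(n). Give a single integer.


Answer: 1024

Derivation:
Step 0: N_D=1, N_Y=0, N_Z=0, L=1
Step 1: N_D=2, N_Y=0, N_Z=2, L=4
Step 2: N_D=4, N_Y=4, N_Z=8, L=16
Step 3: N_D=8, N_Y=28, N_Z=28, L=64
Step 4: N_D=16, N_Y=140, N_Z=100, L=256
Step 5: N_D=32, N_Y=620, N_Z=372, L=1024


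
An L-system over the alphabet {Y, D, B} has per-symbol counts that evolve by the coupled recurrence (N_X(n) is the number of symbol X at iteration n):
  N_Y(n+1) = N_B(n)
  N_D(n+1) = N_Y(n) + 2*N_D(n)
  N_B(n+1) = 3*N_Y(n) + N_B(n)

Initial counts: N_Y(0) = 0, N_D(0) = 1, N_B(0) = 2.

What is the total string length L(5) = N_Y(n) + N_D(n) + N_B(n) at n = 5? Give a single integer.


Step 0: N_Y=0, N_D=1, N_B=2, L=3
Step 1: N_Y=2, N_D=2, N_B=2, L=6
Step 2: N_Y=2, N_D=6, N_B=8, L=16
Step 3: N_Y=8, N_D=14, N_B=14, L=36
Step 4: N_Y=14, N_D=36, N_B=38, L=88
Step 5: N_Y=38, N_D=86, N_B=80, L=204

Answer: 204


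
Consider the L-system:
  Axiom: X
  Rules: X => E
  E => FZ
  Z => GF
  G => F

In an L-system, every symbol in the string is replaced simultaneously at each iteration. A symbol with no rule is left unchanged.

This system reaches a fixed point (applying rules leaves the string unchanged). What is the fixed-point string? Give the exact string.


Answer: FFF

Derivation:
Step 0: X
Step 1: E
Step 2: FZ
Step 3: FGF
Step 4: FFF
Step 5: FFF  (unchanged — fixed point at step 4)


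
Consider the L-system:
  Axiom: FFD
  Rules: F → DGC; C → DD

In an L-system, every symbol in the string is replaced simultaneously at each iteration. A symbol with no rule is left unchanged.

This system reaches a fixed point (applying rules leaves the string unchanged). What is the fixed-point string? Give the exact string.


Step 0: FFD
Step 1: DGCDGCD
Step 2: DGDDDGDDD
Step 3: DGDDDGDDD  (unchanged — fixed point at step 2)

Answer: DGDDDGDDD


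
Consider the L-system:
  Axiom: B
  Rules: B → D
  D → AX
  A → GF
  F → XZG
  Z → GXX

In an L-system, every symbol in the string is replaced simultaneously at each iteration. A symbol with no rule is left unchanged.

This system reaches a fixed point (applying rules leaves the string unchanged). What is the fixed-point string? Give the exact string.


Answer: GXGXXGX

Derivation:
Step 0: B
Step 1: D
Step 2: AX
Step 3: GFX
Step 4: GXZGX
Step 5: GXGXXGX
Step 6: GXGXXGX  (unchanged — fixed point at step 5)


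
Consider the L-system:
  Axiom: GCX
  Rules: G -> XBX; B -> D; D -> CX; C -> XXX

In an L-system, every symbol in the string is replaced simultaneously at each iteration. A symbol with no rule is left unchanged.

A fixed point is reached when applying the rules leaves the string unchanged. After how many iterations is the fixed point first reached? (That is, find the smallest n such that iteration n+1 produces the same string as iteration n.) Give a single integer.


Step 0: GCX
Step 1: XBXXXXX
Step 2: XDXXXXX
Step 3: XCXXXXXX
Step 4: XXXXXXXXXX
Step 5: XXXXXXXXXX  (unchanged — fixed point at step 4)

Answer: 4


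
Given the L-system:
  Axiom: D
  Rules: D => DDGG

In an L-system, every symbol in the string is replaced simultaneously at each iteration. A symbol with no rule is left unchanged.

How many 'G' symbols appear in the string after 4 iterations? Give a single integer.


Answer: 30

Derivation:
Step 0: D  (0 'G')
Step 1: DDGG  (2 'G')
Step 2: DDGGDDGGGG  (6 'G')
Step 3: DDGGDDGGGGDDGGDDGGGGGG  (14 'G')
Step 4: DDGGDDGGGGDDGGDDGGGGGGDDGGDDGGGGDDGGDDGGGGGGGG  (30 'G')


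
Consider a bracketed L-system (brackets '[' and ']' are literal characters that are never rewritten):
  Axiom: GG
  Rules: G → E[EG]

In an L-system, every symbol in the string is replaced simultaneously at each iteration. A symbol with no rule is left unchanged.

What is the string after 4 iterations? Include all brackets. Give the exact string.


Step 0: GG
Step 1: E[EG]E[EG]
Step 2: E[EE[EG]]E[EE[EG]]
Step 3: E[EE[EE[EG]]]E[EE[EE[EG]]]
Step 4: E[EE[EE[EE[EG]]]]E[EE[EE[EE[EG]]]]

Answer: E[EE[EE[EE[EG]]]]E[EE[EE[EE[EG]]]]


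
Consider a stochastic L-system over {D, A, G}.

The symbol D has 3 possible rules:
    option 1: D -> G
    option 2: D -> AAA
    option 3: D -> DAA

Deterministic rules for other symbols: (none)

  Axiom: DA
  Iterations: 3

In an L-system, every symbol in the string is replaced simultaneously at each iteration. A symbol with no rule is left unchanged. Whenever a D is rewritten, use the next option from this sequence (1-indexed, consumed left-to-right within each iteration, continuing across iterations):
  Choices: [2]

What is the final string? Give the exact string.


Step 0: DA
Step 1: AAAA  (used choices [2])
Step 2: AAAA  (used choices [])
Step 3: AAAA  (used choices [])

Answer: AAAA


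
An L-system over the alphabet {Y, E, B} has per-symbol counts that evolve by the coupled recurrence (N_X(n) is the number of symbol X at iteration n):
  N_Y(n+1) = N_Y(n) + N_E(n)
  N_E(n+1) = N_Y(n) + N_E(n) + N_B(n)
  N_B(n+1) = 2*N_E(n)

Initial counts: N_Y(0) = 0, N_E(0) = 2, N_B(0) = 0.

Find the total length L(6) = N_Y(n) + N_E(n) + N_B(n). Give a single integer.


Answer: 648

Derivation:
Step 0: N_Y=0, N_E=2, N_B=0, L=2
Step 1: N_Y=2, N_E=2, N_B=4, L=8
Step 2: N_Y=4, N_E=8, N_B=4, L=16
Step 3: N_Y=12, N_E=16, N_B=16, L=44
Step 4: N_Y=28, N_E=44, N_B=32, L=104
Step 5: N_Y=72, N_E=104, N_B=88, L=264
Step 6: N_Y=176, N_E=264, N_B=208, L=648


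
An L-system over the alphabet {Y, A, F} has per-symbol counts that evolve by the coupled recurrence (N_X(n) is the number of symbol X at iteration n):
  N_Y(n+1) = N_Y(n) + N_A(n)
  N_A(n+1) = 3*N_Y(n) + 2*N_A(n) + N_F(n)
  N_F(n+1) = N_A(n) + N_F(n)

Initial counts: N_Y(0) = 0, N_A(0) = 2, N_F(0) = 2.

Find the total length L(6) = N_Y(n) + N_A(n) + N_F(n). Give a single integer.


Answer: 6280

Derivation:
Step 0: N_Y=0, N_A=2, N_F=2, L=4
Step 1: N_Y=2, N_A=6, N_F=4, L=12
Step 2: N_Y=8, N_A=22, N_F=10, L=40
Step 3: N_Y=30, N_A=78, N_F=32, L=140
Step 4: N_Y=108, N_A=278, N_F=110, L=496
Step 5: N_Y=386, N_A=990, N_F=388, L=1764
Step 6: N_Y=1376, N_A=3526, N_F=1378, L=6280


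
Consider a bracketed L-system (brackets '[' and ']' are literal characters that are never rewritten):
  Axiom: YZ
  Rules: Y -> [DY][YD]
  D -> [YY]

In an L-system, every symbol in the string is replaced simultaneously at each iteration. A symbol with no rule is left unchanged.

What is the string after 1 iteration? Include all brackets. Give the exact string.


Answer: [DY][YD]Z

Derivation:
Step 0: YZ
Step 1: [DY][YD]Z


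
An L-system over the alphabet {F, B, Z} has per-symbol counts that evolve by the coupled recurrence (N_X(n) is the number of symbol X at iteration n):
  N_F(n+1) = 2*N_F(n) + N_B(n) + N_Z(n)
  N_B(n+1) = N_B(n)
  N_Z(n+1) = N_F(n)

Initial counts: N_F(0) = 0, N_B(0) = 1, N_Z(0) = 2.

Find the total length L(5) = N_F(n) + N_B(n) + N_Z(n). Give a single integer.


Answer: 152

Derivation:
Step 0: N_F=0, N_B=1, N_Z=2, L=3
Step 1: N_F=3, N_B=1, N_Z=0, L=4
Step 2: N_F=7, N_B=1, N_Z=3, L=11
Step 3: N_F=18, N_B=1, N_Z=7, L=26
Step 4: N_F=44, N_B=1, N_Z=18, L=63
Step 5: N_F=107, N_B=1, N_Z=44, L=152


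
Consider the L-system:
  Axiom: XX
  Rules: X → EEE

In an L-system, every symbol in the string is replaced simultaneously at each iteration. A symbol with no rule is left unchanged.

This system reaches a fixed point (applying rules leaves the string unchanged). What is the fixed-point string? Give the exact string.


Answer: EEEEEE

Derivation:
Step 0: XX
Step 1: EEEEEE
Step 2: EEEEEE  (unchanged — fixed point at step 1)


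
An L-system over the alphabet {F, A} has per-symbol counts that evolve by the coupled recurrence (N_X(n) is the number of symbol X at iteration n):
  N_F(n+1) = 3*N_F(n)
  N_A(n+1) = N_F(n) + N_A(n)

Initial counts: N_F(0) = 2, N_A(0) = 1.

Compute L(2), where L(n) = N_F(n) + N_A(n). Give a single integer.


Step 0: N_F=2, N_A=1, L=3
Step 1: N_F=6, N_A=3, L=9
Step 2: N_F=18, N_A=9, L=27

Answer: 27


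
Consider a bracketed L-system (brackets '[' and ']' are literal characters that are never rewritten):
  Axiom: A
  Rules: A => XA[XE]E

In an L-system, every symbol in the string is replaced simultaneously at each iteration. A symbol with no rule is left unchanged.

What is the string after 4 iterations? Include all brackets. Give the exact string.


Step 0: A
Step 1: XA[XE]E
Step 2: XXA[XE]E[XE]E
Step 3: XXXA[XE]E[XE]E[XE]E
Step 4: XXXXA[XE]E[XE]E[XE]E[XE]E

Answer: XXXXA[XE]E[XE]E[XE]E[XE]E


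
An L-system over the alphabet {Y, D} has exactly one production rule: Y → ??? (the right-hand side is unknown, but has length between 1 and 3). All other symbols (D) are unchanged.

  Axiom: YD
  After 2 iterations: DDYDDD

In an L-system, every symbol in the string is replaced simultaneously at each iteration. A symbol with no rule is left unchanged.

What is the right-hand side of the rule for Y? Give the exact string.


Answer: DYD

Derivation:
Trying Y → DYD:
  Step 0: YD
  Step 1: DYDD
  Step 2: DDYDDD
Matches the given result.


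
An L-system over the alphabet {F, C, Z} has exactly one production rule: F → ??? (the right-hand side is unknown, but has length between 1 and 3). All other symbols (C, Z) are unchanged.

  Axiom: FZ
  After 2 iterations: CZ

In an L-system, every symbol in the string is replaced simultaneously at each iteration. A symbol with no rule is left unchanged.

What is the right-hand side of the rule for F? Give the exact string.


Answer: C

Derivation:
Trying F → C:
  Step 0: FZ
  Step 1: CZ
  Step 2: CZ
Matches the given result.


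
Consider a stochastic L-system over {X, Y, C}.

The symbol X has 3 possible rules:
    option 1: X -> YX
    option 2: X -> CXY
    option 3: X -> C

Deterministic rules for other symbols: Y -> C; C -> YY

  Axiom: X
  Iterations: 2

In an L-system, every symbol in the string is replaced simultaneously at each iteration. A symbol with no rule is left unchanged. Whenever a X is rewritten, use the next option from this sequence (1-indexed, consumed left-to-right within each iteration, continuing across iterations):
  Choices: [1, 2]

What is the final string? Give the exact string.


Step 0: X
Step 1: YX  (used choices [1])
Step 2: CCXY  (used choices [2])

Answer: CCXY


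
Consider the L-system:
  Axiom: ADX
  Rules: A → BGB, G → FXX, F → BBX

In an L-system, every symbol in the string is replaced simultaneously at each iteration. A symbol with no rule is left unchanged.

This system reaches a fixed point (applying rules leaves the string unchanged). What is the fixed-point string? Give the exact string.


Step 0: ADX
Step 1: BGBDX
Step 2: BFXXBDX
Step 3: BBBXXXBDX
Step 4: BBBXXXBDX  (unchanged — fixed point at step 3)

Answer: BBBXXXBDX


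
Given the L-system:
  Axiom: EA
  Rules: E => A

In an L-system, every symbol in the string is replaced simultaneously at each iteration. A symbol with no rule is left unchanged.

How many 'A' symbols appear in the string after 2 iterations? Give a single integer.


Step 0: EA  (1 'A')
Step 1: AA  (2 'A')
Step 2: AA  (2 'A')

Answer: 2


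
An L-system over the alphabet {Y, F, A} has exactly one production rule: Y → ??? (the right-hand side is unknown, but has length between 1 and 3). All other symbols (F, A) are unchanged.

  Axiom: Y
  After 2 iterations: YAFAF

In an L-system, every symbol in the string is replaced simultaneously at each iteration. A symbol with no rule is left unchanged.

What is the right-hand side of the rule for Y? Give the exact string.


Trying Y → YAF:
  Step 0: Y
  Step 1: YAF
  Step 2: YAFAF
Matches the given result.

Answer: YAF


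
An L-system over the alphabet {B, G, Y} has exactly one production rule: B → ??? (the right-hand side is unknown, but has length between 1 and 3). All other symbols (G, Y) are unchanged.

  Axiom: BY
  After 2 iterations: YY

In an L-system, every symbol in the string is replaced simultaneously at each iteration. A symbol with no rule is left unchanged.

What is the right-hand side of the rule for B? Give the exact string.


Trying B → Y:
  Step 0: BY
  Step 1: YY
  Step 2: YY
Matches the given result.

Answer: Y


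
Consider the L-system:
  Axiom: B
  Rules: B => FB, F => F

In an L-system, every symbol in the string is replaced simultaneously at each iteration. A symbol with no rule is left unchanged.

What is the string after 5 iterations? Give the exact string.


Step 0: B
Step 1: FB
Step 2: FFB
Step 3: FFFB
Step 4: FFFFB
Step 5: FFFFFB

Answer: FFFFFB


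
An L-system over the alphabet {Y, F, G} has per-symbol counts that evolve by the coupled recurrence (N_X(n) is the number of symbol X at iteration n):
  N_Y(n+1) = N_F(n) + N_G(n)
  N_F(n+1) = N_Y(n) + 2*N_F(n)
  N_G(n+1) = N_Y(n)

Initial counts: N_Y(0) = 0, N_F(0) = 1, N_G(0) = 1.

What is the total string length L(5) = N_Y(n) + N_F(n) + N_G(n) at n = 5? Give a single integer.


Step 0: N_Y=0, N_F=1, N_G=1, L=2
Step 1: N_Y=2, N_F=2, N_G=0, L=4
Step 2: N_Y=2, N_F=6, N_G=2, L=10
Step 3: N_Y=8, N_F=14, N_G=2, L=24
Step 4: N_Y=16, N_F=36, N_G=8, L=60
Step 5: N_Y=44, N_F=88, N_G=16, L=148

Answer: 148


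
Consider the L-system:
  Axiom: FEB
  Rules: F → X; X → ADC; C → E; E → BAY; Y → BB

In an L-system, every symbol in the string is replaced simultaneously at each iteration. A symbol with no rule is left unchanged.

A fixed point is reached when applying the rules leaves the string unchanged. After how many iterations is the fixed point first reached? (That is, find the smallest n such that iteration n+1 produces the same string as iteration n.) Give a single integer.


Answer: 5

Derivation:
Step 0: FEB
Step 1: XBAYB
Step 2: ADCBABBB
Step 3: ADEBABBB
Step 4: ADBAYBABBB
Step 5: ADBABBBABBB
Step 6: ADBABBBABBB  (unchanged — fixed point at step 5)


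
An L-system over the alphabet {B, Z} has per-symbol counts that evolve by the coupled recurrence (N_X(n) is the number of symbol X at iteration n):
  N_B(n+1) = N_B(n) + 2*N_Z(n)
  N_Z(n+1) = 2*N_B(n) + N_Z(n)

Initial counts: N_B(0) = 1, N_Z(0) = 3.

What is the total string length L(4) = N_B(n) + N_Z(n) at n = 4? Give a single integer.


Step 0: N_B=1, N_Z=3, L=4
Step 1: N_B=7, N_Z=5, L=12
Step 2: N_B=17, N_Z=19, L=36
Step 3: N_B=55, N_Z=53, L=108
Step 4: N_B=161, N_Z=163, L=324

Answer: 324


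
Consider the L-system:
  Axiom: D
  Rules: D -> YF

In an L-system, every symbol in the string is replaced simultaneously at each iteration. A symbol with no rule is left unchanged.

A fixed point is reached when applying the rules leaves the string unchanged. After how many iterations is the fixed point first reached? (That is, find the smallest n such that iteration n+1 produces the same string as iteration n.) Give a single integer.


Answer: 1

Derivation:
Step 0: D
Step 1: YF
Step 2: YF  (unchanged — fixed point at step 1)


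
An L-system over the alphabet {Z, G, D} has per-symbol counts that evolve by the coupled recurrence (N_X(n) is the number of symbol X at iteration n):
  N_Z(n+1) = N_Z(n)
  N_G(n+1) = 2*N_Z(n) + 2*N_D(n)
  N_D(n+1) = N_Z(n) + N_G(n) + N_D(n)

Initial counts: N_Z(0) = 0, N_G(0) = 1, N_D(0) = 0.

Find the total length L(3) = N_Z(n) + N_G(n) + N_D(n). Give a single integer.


Step 0: N_Z=0, N_G=1, N_D=0, L=1
Step 1: N_Z=0, N_G=0, N_D=1, L=1
Step 2: N_Z=0, N_G=2, N_D=1, L=3
Step 3: N_Z=0, N_G=2, N_D=3, L=5

Answer: 5


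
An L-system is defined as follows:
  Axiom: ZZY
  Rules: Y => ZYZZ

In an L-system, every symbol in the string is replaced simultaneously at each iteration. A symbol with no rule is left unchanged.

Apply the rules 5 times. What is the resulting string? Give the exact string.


Step 0: ZZY
Step 1: ZZZYZZ
Step 2: ZZZZYZZZZ
Step 3: ZZZZZYZZZZZZ
Step 4: ZZZZZZYZZZZZZZZ
Step 5: ZZZZZZZYZZZZZZZZZZ

Answer: ZZZZZZZYZZZZZZZZZZ


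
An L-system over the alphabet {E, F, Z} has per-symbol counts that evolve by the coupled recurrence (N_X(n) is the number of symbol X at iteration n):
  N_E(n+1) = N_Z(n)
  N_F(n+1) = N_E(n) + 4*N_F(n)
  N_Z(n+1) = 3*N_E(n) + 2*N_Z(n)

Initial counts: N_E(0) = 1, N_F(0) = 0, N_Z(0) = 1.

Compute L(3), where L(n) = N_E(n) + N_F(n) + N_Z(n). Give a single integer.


Step 0: N_E=1, N_F=0, N_Z=1, L=2
Step 1: N_E=1, N_F=1, N_Z=5, L=7
Step 2: N_E=5, N_F=5, N_Z=13, L=23
Step 3: N_E=13, N_F=25, N_Z=41, L=79

Answer: 79


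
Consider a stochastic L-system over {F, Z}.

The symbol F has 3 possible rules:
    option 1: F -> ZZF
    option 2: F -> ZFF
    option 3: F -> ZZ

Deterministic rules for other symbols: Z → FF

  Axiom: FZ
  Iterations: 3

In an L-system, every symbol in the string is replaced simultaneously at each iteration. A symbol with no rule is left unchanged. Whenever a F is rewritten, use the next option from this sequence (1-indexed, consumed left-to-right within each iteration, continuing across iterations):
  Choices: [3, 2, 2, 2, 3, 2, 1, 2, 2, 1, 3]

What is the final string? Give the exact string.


Step 0: FZ
Step 1: ZZFF  (used choices [3])
Step 2: FFFFZFFZFF  (used choices [2, 2])
Step 3: ZFFZZZFFZZFFFZFFZFFFFZZFZZ  (used choices [2, 3, 2, 1, 2, 2, 1, 3])

Answer: ZFFZZZFFZZFFFZFFZFFFFZZFZZ


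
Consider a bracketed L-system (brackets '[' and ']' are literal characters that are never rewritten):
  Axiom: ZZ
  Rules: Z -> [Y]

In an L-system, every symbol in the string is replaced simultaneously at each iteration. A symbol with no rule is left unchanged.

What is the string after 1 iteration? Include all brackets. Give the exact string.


Answer: [Y][Y]

Derivation:
Step 0: ZZ
Step 1: [Y][Y]


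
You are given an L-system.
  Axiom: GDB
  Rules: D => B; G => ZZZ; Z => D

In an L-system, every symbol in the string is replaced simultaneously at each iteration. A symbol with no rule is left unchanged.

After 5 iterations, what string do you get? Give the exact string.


Step 0: GDB
Step 1: ZZZBB
Step 2: DDDBB
Step 3: BBBBB
Step 4: BBBBB
Step 5: BBBBB

Answer: BBBBB


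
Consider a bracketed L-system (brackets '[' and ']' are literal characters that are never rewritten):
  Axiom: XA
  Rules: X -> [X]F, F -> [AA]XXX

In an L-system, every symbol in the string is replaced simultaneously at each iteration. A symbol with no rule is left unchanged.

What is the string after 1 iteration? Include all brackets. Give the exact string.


Answer: [X]FA

Derivation:
Step 0: XA
Step 1: [X]FA


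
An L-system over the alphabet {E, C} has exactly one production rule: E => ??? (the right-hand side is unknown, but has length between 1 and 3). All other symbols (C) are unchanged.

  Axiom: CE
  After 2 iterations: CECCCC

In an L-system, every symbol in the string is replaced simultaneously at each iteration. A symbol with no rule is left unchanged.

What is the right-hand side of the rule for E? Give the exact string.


Trying E => ECC:
  Step 0: CE
  Step 1: CECC
  Step 2: CECCCC
Matches the given result.

Answer: ECC


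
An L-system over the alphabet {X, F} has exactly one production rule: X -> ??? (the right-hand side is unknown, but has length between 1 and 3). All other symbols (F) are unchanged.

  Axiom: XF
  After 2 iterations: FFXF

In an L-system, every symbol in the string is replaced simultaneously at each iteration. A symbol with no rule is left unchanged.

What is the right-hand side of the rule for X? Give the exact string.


Trying X -> FX:
  Step 0: XF
  Step 1: FXF
  Step 2: FFXF
Matches the given result.

Answer: FX


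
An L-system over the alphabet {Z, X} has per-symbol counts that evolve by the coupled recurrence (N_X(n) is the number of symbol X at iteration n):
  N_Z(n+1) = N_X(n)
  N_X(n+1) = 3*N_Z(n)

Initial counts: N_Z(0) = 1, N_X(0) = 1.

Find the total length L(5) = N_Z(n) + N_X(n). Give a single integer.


Step 0: N_Z=1, N_X=1, L=2
Step 1: N_Z=1, N_X=3, L=4
Step 2: N_Z=3, N_X=3, L=6
Step 3: N_Z=3, N_X=9, L=12
Step 4: N_Z=9, N_X=9, L=18
Step 5: N_Z=9, N_X=27, L=36

Answer: 36


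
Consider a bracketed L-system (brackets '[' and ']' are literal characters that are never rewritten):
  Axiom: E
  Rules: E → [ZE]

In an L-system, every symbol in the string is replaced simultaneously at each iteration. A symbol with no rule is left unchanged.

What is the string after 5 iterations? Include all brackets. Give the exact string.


Step 0: E
Step 1: [ZE]
Step 2: [Z[ZE]]
Step 3: [Z[Z[ZE]]]
Step 4: [Z[Z[Z[ZE]]]]
Step 5: [Z[Z[Z[Z[ZE]]]]]

Answer: [Z[Z[Z[Z[ZE]]]]]


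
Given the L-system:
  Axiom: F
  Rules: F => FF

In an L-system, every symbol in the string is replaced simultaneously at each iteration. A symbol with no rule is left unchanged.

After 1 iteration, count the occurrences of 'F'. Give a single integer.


Step 0: F  (1 'F')
Step 1: FF  (2 'F')

Answer: 2


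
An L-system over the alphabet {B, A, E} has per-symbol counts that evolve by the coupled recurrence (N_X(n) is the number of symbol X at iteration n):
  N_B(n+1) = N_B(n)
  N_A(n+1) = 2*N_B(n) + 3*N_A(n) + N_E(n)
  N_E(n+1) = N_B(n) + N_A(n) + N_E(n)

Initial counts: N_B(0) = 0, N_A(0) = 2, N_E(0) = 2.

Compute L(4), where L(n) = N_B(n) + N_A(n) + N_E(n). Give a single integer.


Answer: 464

Derivation:
Step 0: N_B=0, N_A=2, N_E=2, L=4
Step 1: N_B=0, N_A=8, N_E=4, L=12
Step 2: N_B=0, N_A=28, N_E=12, L=40
Step 3: N_B=0, N_A=96, N_E=40, L=136
Step 4: N_B=0, N_A=328, N_E=136, L=464


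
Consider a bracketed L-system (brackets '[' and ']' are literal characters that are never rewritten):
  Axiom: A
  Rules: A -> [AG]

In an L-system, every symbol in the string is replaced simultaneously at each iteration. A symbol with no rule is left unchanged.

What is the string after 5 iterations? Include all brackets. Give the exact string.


Answer: [[[[[AG]G]G]G]G]

Derivation:
Step 0: A
Step 1: [AG]
Step 2: [[AG]G]
Step 3: [[[AG]G]G]
Step 4: [[[[AG]G]G]G]
Step 5: [[[[[AG]G]G]G]G]


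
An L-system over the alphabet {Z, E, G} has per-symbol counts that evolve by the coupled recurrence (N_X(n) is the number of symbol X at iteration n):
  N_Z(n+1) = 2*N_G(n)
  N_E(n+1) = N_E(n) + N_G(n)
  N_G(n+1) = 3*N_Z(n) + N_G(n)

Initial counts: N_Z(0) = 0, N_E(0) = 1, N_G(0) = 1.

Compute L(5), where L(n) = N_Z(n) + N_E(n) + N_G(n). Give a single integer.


Answer: 321

Derivation:
Step 0: N_Z=0, N_E=1, N_G=1, L=2
Step 1: N_Z=2, N_E=2, N_G=1, L=5
Step 2: N_Z=2, N_E=3, N_G=7, L=12
Step 3: N_Z=14, N_E=10, N_G=13, L=37
Step 4: N_Z=26, N_E=23, N_G=55, L=104
Step 5: N_Z=110, N_E=78, N_G=133, L=321


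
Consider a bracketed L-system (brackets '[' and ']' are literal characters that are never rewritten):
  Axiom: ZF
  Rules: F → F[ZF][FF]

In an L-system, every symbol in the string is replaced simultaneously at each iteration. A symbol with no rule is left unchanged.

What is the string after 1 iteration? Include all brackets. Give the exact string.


Answer: ZF[ZF][FF]

Derivation:
Step 0: ZF
Step 1: ZF[ZF][FF]


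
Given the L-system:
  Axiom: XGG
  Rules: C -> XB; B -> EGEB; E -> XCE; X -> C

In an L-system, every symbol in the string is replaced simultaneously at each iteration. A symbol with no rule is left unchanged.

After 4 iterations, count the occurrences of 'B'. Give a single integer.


Answer: 2

Derivation:
Step 0: XGG  (0 'B')
Step 1: CGG  (0 'B')
Step 2: XBGG  (1 'B')
Step 3: CEGEBGG  (1 'B')
Step 4: XBXCEGXCEEGEBGG  (2 'B')


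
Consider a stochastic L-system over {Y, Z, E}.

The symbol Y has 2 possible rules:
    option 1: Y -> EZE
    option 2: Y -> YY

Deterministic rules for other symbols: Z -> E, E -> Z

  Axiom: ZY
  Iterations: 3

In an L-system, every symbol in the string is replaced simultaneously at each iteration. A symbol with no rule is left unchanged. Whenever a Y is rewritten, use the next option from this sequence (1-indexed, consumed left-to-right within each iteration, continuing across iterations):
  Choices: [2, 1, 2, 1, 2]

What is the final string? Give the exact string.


Step 0: ZY
Step 1: EYY  (used choices [2])
Step 2: ZEZEYY  (used choices [1, 2])
Step 3: EZEZEZEYY  (used choices [1, 2])

Answer: EZEZEZEYY


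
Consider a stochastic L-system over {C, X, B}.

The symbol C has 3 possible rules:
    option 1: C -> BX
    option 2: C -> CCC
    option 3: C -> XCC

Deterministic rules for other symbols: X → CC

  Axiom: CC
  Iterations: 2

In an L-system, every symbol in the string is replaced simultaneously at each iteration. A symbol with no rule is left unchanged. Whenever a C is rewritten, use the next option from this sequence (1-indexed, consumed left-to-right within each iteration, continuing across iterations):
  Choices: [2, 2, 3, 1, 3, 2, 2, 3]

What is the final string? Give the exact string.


Answer: XCCBXXCCCCCCCCXCC

Derivation:
Step 0: CC
Step 1: CCCCCC  (used choices [2, 2])
Step 2: XCCBXXCCCCCCCCXCC  (used choices [3, 1, 3, 2, 2, 3])


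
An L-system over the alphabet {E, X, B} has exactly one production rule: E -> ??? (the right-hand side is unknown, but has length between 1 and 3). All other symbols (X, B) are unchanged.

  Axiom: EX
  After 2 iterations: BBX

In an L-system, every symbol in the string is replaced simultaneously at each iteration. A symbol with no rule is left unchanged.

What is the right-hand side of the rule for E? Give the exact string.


Answer: BB

Derivation:
Trying E -> BB:
  Step 0: EX
  Step 1: BBX
  Step 2: BBX
Matches the given result.


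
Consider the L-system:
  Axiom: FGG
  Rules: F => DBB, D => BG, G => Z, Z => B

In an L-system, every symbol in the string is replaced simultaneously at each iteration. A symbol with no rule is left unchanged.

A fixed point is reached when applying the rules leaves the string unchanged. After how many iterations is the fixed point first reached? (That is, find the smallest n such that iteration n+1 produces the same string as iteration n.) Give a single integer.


Answer: 4

Derivation:
Step 0: FGG
Step 1: DBBZZ
Step 2: BGBBBB
Step 3: BZBBBB
Step 4: BBBBBB
Step 5: BBBBBB  (unchanged — fixed point at step 4)


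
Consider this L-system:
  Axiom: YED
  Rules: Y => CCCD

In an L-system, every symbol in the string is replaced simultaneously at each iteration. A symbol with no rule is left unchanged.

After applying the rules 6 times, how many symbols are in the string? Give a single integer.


Answer: 6

Derivation:
Step 0: length = 3
Step 1: length = 6
Step 2: length = 6
Step 3: length = 6
Step 4: length = 6
Step 5: length = 6
Step 6: length = 6


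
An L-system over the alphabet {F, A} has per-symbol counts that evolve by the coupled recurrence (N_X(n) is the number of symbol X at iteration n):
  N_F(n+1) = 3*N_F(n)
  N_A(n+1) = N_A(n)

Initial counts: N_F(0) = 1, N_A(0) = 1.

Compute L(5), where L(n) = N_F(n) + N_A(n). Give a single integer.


Step 0: N_F=1, N_A=1, L=2
Step 1: N_F=3, N_A=1, L=4
Step 2: N_F=9, N_A=1, L=10
Step 3: N_F=27, N_A=1, L=28
Step 4: N_F=81, N_A=1, L=82
Step 5: N_F=243, N_A=1, L=244

Answer: 244


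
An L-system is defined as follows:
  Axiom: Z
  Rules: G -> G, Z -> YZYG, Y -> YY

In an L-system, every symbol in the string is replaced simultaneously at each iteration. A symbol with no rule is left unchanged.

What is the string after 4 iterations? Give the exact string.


Step 0: Z
Step 1: YZYG
Step 2: YYYZYGYYG
Step 3: YYYYYYYZYGYYGYYYYG
Step 4: YYYYYYYYYYYYYYYZYGYYGYYYYGYYYYYYYYG

Answer: YYYYYYYYYYYYYYYZYGYYGYYYYGYYYYYYYYG


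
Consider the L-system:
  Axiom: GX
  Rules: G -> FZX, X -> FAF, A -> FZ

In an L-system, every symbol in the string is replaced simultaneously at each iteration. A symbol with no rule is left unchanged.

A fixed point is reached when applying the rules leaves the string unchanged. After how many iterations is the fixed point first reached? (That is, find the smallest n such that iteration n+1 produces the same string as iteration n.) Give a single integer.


Step 0: GX
Step 1: FZXFAF
Step 2: FZFAFFFZF
Step 3: FZFFZFFFZF
Step 4: FZFFZFFFZF  (unchanged — fixed point at step 3)

Answer: 3


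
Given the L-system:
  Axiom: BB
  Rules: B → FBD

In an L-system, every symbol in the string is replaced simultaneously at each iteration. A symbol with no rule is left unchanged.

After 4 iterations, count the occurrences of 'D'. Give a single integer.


Step 0: BB  (0 'D')
Step 1: FBDFBD  (2 'D')
Step 2: FFBDDFFBDD  (4 'D')
Step 3: FFFBDDDFFFBDDD  (6 'D')
Step 4: FFFFBDDDDFFFFBDDDD  (8 'D')

Answer: 8


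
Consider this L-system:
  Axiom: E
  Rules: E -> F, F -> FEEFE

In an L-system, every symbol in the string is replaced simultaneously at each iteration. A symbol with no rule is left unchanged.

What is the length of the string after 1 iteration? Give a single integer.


Step 0: length = 1
Step 1: length = 1

Answer: 1


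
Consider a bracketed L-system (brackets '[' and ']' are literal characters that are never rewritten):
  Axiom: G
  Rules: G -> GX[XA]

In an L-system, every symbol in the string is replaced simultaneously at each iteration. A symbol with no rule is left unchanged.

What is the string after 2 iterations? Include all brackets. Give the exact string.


Step 0: G
Step 1: GX[XA]
Step 2: GX[XA]X[XA]

Answer: GX[XA]X[XA]


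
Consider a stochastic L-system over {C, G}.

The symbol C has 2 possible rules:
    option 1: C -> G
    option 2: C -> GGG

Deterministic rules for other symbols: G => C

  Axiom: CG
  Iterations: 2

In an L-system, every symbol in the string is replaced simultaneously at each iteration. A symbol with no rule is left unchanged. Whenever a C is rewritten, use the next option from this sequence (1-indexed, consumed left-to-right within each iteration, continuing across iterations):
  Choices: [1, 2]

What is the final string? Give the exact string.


Answer: CGGG

Derivation:
Step 0: CG
Step 1: GC  (used choices [1])
Step 2: CGGG  (used choices [2])


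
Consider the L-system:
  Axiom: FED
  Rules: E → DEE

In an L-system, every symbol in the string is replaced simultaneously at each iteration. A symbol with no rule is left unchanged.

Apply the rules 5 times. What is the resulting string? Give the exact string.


Step 0: FED
Step 1: FDEED
Step 2: FDDEEDEED
Step 3: FDDDEEDEEDDEEDEED
Step 4: FDDDDEEDEEDDEEDEEDDDEEDEEDDEEDEED
Step 5: FDDDDDEEDEEDDEEDEEDDDEEDEEDDEEDEEDDDDEEDEEDDEEDEEDDDEEDEEDDEEDEED

Answer: FDDDDDEEDEEDDEEDEEDDDEEDEEDDEEDEEDDDDEEDEEDDEEDEEDDDEEDEEDDEEDEED


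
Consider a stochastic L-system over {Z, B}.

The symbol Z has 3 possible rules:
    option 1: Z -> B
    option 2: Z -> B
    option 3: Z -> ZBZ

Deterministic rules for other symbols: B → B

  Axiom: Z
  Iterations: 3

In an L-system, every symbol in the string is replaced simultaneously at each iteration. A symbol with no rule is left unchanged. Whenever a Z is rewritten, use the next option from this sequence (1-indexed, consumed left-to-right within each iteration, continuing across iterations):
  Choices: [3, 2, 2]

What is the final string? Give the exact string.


Answer: BBB

Derivation:
Step 0: Z
Step 1: ZBZ  (used choices [3])
Step 2: BBB  (used choices [2, 2])
Step 3: BBB  (used choices [])


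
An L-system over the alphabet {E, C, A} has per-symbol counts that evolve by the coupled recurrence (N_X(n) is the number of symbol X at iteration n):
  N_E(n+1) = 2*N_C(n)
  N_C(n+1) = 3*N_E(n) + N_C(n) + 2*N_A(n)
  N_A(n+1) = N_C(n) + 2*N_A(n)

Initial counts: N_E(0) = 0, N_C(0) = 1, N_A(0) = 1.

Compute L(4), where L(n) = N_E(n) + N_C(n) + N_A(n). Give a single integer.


Step 0: N_E=0, N_C=1, N_A=1, L=2
Step 1: N_E=2, N_C=3, N_A=3, L=8
Step 2: N_E=6, N_C=15, N_A=9, L=30
Step 3: N_E=30, N_C=51, N_A=33, L=114
Step 4: N_E=102, N_C=207, N_A=117, L=426

Answer: 426


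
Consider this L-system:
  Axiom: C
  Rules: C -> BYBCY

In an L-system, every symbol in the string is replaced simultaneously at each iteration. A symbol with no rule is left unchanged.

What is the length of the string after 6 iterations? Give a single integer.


Answer: 25

Derivation:
Step 0: length = 1
Step 1: length = 5
Step 2: length = 9
Step 3: length = 13
Step 4: length = 17
Step 5: length = 21
Step 6: length = 25


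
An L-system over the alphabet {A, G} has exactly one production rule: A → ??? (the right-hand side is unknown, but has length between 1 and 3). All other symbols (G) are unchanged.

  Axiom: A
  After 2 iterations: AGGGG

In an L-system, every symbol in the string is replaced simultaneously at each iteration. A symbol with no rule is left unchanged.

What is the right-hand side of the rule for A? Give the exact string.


Trying A → AGG:
  Step 0: A
  Step 1: AGG
  Step 2: AGGGG
Matches the given result.

Answer: AGG


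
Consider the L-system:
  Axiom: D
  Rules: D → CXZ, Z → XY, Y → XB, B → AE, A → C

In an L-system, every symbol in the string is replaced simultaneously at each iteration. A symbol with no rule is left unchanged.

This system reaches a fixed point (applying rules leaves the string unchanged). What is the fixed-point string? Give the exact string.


Answer: CXXXCE

Derivation:
Step 0: D
Step 1: CXZ
Step 2: CXXY
Step 3: CXXXB
Step 4: CXXXAE
Step 5: CXXXCE
Step 6: CXXXCE  (unchanged — fixed point at step 5)


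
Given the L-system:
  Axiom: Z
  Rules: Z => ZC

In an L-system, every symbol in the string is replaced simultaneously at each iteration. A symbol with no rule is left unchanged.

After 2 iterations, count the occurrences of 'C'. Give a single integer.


Step 0: Z  (0 'C')
Step 1: ZC  (1 'C')
Step 2: ZCC  (2 'C')

Answer: 2


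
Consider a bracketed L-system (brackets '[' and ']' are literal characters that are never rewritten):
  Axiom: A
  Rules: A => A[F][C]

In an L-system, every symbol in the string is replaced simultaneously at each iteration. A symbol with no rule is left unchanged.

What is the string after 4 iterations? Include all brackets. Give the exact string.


Step 0: A
Step 1: A[F][C]
Step 2: A[F][C][F][C]
Step 3: A[F][C][F][C][F][C]
Step 4: A[F][C][F][C][F][C][F][C]

Answer: A[F][C][F][C][F][C][F][C]


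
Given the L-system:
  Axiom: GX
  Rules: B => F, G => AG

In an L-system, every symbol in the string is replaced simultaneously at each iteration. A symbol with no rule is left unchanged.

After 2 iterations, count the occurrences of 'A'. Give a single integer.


Step 0: GX  (0 'A')
Step 1: AGX  (1 'A')
Step 2: AAGX  (2 'A')

Answer: 2


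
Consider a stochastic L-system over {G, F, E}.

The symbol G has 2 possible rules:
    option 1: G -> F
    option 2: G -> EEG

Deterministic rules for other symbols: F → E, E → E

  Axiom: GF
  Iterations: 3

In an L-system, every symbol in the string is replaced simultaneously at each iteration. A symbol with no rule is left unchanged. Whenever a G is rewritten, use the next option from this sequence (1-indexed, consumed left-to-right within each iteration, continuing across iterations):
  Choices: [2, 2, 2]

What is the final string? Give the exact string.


Step 0: GF
Step 1: EEGE  (used choices [2])
Step 2: EEEEGE  (used choices [2])
Step 3: EEEEEEGE  (used choices [2])

Answer: EEEEEEGE


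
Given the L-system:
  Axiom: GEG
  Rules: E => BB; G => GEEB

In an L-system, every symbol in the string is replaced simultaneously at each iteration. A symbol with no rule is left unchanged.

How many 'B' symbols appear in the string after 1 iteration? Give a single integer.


Answer: 4

Derivation:
Step 0: GEG  (0 'B')
Step 1: GEEBBBGEEB  (4 'B')


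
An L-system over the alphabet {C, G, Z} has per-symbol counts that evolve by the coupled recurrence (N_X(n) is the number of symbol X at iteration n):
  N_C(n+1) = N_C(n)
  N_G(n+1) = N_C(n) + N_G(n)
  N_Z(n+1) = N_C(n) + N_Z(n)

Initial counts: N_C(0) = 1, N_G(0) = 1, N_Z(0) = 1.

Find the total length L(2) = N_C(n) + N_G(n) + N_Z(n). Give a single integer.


Step 0: N_C=1, N_G=1, N_Z=1, L=3
Step 1: N_C=1, N_G=2, N_Z=2, L=5
Step 2: N_C=1, N_G=3, N_Z=3, L=7

Answer: 7


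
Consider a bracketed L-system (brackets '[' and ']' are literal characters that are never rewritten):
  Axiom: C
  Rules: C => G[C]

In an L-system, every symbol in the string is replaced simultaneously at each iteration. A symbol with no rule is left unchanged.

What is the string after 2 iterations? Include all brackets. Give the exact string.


Step 0: C
Step 1: G[C]
Step 2: G[G[C]]

Answer: G[G[C]]


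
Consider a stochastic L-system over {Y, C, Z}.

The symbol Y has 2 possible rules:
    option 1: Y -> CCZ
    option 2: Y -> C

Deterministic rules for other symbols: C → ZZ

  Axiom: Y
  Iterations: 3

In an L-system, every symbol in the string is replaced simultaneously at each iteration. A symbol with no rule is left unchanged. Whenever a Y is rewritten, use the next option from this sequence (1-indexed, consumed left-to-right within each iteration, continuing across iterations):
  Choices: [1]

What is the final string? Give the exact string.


Step 0: Y
Step 1: CCZ  (used choices [1])
Step 2: ZZZZZ  (used choices [])
Step 3: ZZZZZ  (used choices [])

Answer: ZZZZZ
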